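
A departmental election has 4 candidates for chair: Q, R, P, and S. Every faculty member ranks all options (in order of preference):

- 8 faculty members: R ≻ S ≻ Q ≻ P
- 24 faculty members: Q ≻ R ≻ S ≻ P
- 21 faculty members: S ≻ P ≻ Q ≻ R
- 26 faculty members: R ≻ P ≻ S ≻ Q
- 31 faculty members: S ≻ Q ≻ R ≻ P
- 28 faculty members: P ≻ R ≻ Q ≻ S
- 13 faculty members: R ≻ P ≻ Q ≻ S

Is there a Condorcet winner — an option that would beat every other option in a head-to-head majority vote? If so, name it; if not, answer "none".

Checking pairwise contests:
P beats Q 88–63.
Q beats R 76–75.
R beats P 102–49.
R beats S 99–52.
Every option loses at least one head-to-head, so there is no Condorcet winner.

none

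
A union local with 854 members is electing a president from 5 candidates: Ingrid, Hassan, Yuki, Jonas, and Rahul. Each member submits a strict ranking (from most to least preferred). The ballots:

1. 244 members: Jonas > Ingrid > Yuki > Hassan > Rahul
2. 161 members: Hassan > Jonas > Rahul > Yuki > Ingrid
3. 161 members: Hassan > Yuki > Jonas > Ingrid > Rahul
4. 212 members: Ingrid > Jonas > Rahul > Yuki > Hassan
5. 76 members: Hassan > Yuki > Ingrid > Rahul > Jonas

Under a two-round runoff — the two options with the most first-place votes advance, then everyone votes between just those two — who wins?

Round 1 first-place votes: Ingrid 212, Hassan 398, Yuki 0, Jonas 244, Rahul 0.
Hassan and Jonas advance.
Runoff: Hassan is preferred to Jonas by 398 voters; Jonas by 456.
Jonas wins the runoff.

Jonas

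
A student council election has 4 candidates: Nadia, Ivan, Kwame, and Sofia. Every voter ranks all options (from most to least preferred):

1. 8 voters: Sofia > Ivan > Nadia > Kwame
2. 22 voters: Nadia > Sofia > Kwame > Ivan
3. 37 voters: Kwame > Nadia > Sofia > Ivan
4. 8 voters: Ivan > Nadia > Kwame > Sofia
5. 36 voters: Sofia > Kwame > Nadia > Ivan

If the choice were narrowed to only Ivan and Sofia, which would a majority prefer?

Voters preferring Ivan to Sofia: 8; preferring Sofia to Ivan: 103.
Sofia wins the head-to-head.

Sofia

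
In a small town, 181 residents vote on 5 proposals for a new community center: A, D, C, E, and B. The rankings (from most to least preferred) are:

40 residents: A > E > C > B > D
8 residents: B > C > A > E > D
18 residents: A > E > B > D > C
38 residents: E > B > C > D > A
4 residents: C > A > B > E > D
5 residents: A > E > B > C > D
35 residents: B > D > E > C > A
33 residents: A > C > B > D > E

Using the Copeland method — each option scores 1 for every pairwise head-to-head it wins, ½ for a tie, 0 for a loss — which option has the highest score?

A

A: beats D, C, E, and B → score 4.
D: loses to A, C, E, and B → score 0.
C: beats D; loses to A, E, and B → score 1.
E: beats D, C, and B; loses to A → score 3.
B: beats D and C; loses to A and E → score 2.
A has the best pairwise record.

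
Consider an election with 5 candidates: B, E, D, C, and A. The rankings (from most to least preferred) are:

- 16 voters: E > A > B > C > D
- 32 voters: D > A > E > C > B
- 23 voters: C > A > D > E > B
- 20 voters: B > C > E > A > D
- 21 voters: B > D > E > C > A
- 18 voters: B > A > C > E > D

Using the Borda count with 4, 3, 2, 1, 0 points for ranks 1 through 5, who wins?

A

B: 16·2 + 32·0 + 23·0 + 20·4 + 21·4 + 18·4 = 268
E: 16·4 + 32·2 + 23·1 + 20·2 + 21·2 + 18·1 = 251
D: 16·0 + 32·4 + 23·2 + 20·0 + 21·3 + 18·0 = 237
C: 16·1 + 32·1 + 23·4 + 20·3 + 21·1 + 18·2 = 257
A: 16·3 + 32·3 + 23·3 + 20·1 + 21·0 + 18·3 = 287
A has the highest Borda score (287).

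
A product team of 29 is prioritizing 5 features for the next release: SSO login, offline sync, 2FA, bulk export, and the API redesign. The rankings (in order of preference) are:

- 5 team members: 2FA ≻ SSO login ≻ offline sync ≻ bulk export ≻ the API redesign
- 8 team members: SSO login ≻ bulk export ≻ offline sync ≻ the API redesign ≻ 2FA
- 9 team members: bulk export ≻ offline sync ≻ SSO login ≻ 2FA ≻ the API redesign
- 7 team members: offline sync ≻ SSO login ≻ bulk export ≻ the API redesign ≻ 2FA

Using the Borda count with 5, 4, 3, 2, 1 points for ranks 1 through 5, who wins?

SSO login: 5·4 + 8·5 + 9·3 + 7·4 = 115
offline sync: 5·3 + 8·3 + 9·4 + 7·5 = 110
2FA: 5·5 + 8·1 + 9·2 + 7·1 = 58
bulk export: 5·2 + 8·4 + 9·5 + 7·3 = 108
the API redesign: 5·1 + 8·2 + 9·1 + 7·2 = 44
SSO login has the highest Borda score (115).

SSO login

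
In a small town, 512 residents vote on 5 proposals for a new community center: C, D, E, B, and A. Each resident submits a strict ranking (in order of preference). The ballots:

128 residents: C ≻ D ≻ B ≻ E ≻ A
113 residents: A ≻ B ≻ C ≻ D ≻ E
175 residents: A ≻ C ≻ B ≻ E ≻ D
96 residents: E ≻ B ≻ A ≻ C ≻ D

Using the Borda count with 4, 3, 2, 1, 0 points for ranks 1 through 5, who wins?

C

C: 128·4 + 113·2 + 175·3 + 96·1 = 1359
D: 128·3 + 113·1 + 175·0 + 96·0 = 497
E: 128·1 + 113·0 + 175·1 + 96·4 = 687
B: 128·2 + 113·3 + 175·2 + 96·3 = 1233
A: 128·0 + 113·4 + 175·4 + 96·2 = 1344
C has the highest Borda score (1359).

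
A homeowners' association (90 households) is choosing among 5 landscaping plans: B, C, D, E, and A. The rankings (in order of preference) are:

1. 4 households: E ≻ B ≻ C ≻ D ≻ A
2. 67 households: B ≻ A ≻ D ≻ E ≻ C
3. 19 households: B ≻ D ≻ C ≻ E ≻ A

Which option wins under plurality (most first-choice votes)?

First-place votes: B 86, C 0, D 0, E 4, A 0.
B has the most first-place votes.

B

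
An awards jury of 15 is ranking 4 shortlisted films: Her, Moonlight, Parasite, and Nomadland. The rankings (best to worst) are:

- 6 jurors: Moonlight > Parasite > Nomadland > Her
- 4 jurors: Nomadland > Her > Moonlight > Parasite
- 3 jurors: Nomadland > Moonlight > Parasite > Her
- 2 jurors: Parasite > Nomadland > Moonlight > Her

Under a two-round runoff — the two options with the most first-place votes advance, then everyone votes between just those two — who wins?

Round 1 first-place votes: Her 0, Moonlight 6, Parasite 2, Nomadland 7.
Nomadland and Moonlight advance.
Runoff: Nomadland is preferred to Moonlight by 9 voters; Moonlight by 6.
Nomadland wins the runoff.

Nomadland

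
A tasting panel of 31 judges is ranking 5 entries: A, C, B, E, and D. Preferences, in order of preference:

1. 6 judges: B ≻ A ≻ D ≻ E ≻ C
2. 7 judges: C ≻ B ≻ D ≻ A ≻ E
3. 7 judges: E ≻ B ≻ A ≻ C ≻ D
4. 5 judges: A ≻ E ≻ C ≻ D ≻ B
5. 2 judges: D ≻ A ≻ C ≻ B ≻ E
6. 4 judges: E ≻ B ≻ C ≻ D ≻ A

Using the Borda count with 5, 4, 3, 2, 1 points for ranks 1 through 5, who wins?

B

A: 6·4 + 7·2 + 7·3 + 5·5 + 2·4 + 4·1 = 96
C: 6·1 + 7·5 + 7·2 + 5·3 + 2·3 + 4·3 = 88
B: 6·5 + 7·4 + 7·4 + 5·1 + 2·2 + 4·4 = 111
E: 6·2 + 7·1 + 7·5 + 5·4 + 2·1 + 4·5 = 96
D: 6·3 + 7·3 + 7·1 + 5·2 + 2·5 + 4·2 = 74
B has the highest Borda score (111).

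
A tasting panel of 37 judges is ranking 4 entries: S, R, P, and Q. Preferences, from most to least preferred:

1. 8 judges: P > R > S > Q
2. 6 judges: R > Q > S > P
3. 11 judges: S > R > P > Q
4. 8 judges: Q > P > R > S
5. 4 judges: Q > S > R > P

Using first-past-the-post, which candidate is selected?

Q

First-place votes: S 11, R 6, P 8, Q 12.
Q has the most first-place votes.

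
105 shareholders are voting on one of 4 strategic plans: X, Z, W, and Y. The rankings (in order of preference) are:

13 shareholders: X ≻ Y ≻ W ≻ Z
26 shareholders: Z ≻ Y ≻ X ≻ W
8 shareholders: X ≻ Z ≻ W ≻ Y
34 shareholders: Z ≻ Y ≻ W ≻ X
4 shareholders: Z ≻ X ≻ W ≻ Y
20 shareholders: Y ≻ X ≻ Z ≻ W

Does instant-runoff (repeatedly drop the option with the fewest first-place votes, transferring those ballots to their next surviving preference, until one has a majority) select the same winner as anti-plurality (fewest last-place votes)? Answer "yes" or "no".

Instant-runoff — R1 X 21, Z 64, W 0, Y 20 (Z winner). Winner: Z.
Anti-plurality — last-place votes: X 34, Z 13, W 46, Y 12. Winner: Y.
The two methods disagree.

no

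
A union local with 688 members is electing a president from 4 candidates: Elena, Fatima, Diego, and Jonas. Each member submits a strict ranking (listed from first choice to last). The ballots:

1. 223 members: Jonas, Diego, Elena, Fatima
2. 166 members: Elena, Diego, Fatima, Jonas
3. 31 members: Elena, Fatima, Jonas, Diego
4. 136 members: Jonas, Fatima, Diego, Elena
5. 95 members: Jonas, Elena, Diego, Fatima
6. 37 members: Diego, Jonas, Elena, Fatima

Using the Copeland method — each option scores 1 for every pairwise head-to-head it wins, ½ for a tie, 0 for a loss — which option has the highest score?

Jonas

Elena: beats Fatima; loses to Diego and Jonas → score 1.
Fatima: loses to Elena, Diego, and Jonas → score 0.
Diego: beats Elena and Fatima; loses to Jonas → score 2.
Jonas: beats Elena, Fatima, and Diego → score 3.
Jonas has the best pairwise record.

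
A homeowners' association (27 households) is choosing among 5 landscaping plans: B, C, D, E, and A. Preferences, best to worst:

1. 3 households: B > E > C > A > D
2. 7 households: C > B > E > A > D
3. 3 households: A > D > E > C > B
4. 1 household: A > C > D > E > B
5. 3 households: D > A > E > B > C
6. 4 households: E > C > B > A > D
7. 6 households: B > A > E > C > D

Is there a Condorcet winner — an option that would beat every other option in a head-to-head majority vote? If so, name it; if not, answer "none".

Checking pairwise contests:
C beats B 15–12.
E beats C 19–8.
B beats D 20–7.
B beats E 16–11.
B beats A 20–7.
Every option loses at least one head-to-head, so there is no Condorcet winner.

none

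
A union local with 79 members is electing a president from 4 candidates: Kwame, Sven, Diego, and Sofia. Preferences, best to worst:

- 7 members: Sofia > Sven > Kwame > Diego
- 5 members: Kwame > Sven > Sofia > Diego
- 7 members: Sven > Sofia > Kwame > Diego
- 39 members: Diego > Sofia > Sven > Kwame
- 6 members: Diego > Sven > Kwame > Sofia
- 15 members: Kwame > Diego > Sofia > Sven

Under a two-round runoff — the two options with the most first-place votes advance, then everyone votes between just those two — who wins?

Round 1 first-place votes: Kwame 20, Sven 7, Diego 45, Sofia 7.
Diego and Kwame advance.
Runoff: Diego is preferred to Kwame by 45 voters; Kwame by 34.
Diego wins the runoff.

Diego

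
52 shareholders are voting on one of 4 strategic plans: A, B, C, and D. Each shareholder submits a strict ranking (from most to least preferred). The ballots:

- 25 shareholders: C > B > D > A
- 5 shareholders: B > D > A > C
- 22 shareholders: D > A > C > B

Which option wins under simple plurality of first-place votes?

C

First-place votes: A 0, B 5, C 25, D 22.
C has the most first-place votes.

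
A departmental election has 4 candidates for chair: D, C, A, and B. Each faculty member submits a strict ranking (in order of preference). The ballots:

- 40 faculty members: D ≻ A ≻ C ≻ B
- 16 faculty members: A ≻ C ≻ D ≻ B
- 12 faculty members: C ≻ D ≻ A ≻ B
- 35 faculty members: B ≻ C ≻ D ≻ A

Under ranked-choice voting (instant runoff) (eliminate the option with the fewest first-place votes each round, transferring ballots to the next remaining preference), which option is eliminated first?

C

Round 1: D 40, C 12, A 16, B 35. Eliminate C.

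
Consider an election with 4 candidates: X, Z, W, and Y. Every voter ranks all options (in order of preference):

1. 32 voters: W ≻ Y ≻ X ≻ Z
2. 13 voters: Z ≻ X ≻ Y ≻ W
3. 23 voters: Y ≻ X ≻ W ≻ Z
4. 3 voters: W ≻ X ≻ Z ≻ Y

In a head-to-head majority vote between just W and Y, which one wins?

Y

Voters preferring W to Y: 35; preferring Y to W: 36.
Y wins the head-to-head.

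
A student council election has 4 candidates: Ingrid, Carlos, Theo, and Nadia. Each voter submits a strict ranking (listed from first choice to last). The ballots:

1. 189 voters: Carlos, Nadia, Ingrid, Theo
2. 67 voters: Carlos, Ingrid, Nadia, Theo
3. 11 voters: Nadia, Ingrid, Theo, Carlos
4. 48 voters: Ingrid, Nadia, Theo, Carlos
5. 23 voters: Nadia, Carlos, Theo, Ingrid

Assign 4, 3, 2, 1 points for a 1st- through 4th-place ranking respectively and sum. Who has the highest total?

Carlos

Ingrid: 189·2 + 67·3 + 11·3 + 48·4 + 23·1 = 827
Carlos: 189·4 + 67·4 + 11·1 + 48·1 + 23·3 = 1152
Theo: 189·1 + 67·1 + 11·2 + 48·2 + 23·2 = 420
Nadia: 189·3 + 67·2 + 11·4 + 48·3 + 23·4 = 981
Carlos has the highest Borda score (1152).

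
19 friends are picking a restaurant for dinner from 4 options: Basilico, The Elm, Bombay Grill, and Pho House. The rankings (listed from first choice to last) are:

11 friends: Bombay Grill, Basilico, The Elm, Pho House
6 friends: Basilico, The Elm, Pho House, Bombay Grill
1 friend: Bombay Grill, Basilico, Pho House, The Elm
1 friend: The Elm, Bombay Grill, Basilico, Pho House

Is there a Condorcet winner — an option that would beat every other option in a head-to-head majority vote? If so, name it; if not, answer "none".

Bombay Grill vs Basilico: 13–6 for Bombay Grill.
Bombay Grill vs The Elm: 12–7 for Bombay Grill.
Bombay Grill vs Pho House: 13–6 for Bombay Grill.
Bombay Grill beats every other option head-to-head.

Bombay Grill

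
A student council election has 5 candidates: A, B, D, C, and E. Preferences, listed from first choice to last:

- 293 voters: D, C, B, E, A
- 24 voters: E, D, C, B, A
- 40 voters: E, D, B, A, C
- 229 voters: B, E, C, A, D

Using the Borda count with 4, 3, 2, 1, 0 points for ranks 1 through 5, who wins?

B

A: 293·0 + 24·0 + 40·1 + 229·1 = 269
B: 293·2 + 24·1 + 40·2 + 229·4 = 1606
D: 293·4 + 24·3 + 40·3 + 229·0 = 1364
C: 293·3 + 24·2 + 40·0 + 229·2 = 1385
E: 293·1 + 24·4 + 40·4 + 229·3 = 1236
B has the highest Borda score (1606).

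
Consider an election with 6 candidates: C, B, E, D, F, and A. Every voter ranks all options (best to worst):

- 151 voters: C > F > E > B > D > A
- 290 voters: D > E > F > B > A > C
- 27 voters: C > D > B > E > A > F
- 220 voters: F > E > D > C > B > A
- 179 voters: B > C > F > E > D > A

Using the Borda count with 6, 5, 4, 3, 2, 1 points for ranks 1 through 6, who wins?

F

C: 151·6 + 290·1 + 27·6 + 220·3 + 179·5 = 2913
B: 151·3 + 290·3 + 27·4 + 220·2 + 179·6 = 2945
E: 151·4 + 290·5 + 27·3 + 220·5 + 179·3 = 3772
D: 151·2 + 290·6 + 27·5 + 220·4 + 179·2 = 3415
F: 151·5 + 290·4 + 27·1 + 220·6 + 179·4 = 3978
A: 151·1 + 290·2 + 27·2 + 220·1 + 179·1 = 1184
F has the highest Borda score (3978).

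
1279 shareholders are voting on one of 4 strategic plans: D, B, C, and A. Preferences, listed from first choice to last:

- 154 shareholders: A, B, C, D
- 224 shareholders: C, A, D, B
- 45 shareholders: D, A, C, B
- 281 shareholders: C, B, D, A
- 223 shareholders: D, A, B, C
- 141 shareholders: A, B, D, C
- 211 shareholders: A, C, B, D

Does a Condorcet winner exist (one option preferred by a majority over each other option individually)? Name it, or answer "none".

A

A vs D: 730–549 for A.
A vs B: 998–281 for A.
A vs C: 774–505 for A.
A beats every other option head-to-head.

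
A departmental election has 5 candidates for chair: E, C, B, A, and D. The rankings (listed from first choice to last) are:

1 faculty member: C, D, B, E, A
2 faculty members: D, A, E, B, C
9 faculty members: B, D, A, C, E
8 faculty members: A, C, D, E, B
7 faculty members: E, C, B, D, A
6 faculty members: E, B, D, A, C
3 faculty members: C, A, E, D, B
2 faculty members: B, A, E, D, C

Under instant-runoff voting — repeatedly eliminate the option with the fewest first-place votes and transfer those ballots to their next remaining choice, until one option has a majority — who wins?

Round 1: E 13, C 4, B 11, A 8, D 2. Eliminate D.
Round 2: E 13, C 4, B 11, A 10. Eliminate C.
Round 3: E 13, B 12, A 13. Eliminate B.
Round 4: E 14, A 24. A has a majority.

A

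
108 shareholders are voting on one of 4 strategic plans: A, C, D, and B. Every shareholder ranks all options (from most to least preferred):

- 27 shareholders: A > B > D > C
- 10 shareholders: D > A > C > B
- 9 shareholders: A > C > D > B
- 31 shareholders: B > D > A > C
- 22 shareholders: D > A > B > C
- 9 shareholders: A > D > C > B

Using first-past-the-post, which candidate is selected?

A

First-place votes: A 45, C 0, D 32, B 31.
A has the most first-place votes.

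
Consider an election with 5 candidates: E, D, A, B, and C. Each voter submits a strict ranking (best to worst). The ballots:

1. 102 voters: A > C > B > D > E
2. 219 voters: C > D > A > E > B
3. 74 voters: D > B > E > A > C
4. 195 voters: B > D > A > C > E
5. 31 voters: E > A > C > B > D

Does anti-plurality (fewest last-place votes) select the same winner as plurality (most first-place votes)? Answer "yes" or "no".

Anti-plurality — last-place votes: E 297, D 31, A 0, B 219, C 74. Winner: A.
Plurality — first-place votes: E 31, D 74, A 102, B 195, C 219. Winner: C.
The two methods disagree.

no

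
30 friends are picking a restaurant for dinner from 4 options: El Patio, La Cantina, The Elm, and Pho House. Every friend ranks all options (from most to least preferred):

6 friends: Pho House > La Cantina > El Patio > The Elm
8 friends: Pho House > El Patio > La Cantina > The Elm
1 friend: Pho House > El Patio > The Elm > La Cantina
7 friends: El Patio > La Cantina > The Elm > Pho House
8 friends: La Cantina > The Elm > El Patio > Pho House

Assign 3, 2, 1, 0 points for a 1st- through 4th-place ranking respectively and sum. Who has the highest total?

El Patio: 6·1 + 8·2 + 1·2 + 7·3 + 8·1 = 53
La Cantina: 6·2 + 8·1 + 1·0 + 7·2 + 8·3 = 58
The Elm: 6·0 + 8·0 + 1·1 + 7·1 + 8·2 = 24
Pho House: 6·3 + 8·3 + 1·3 + 7·0 + 8·0 = 45
La Cantina has the highest Borda score (58).

La Cantina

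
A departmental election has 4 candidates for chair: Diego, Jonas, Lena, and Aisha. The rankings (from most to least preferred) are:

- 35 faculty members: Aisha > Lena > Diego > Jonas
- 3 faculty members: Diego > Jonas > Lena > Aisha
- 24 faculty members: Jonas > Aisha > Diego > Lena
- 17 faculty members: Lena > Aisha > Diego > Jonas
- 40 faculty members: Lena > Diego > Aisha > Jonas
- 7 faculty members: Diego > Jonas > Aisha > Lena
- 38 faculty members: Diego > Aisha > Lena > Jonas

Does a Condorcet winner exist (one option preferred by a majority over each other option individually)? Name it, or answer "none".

Checking pairwise contests:
Lena beats Diego 92–72.
Diego beats Jonas 140–24.
Aisha beats Lena 104–60.
Diego beats Aisha 88–76.
Every option loses at least one head-to-head, so there is no Condorcet winner.

none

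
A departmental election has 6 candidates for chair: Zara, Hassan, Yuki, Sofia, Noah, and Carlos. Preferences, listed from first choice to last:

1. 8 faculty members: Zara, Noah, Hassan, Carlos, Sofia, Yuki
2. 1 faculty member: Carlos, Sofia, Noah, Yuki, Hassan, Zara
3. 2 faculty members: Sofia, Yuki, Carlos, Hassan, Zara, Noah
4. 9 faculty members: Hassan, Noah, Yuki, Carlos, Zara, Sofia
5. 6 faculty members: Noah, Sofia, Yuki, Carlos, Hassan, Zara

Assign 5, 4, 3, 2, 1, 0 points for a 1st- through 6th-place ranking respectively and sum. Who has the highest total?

Zara: 8·5 + 1·0 + 2·1 + 9·1 + 6·0 = 51
Hassan: 8·3 + 1·1 + 2·2 + 9·5 + 6·1 = 80
Yuki: 8·0 + 1·2 + 2·4 + 9·3 + 6·3 = 55
Sofia: 8·1 + 1·4 + 2·5 + 9·0 + 6·4 = 46
Noah: 8·4 + 1·3 + 2·0 + 9·4 + 6·5 = 101
Carlos: 8·2 + 1·5 + 2·3 + 9·2 + 6·2 = 57
Noah has the highest Borda score (101).

Noah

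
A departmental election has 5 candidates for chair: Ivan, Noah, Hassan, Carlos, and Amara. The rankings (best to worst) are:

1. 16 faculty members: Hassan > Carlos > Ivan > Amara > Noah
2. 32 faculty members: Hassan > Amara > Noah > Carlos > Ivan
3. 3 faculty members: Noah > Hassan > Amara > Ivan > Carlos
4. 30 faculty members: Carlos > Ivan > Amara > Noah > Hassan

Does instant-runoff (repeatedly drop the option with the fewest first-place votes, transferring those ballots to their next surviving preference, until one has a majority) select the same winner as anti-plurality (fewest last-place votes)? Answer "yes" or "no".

Instant-runoff — R1 Ivan 0, Noah 3, Hassan 48, Carlos 30, Amara 0 (Hassan winner). Winner: Hassan.
Anti-plurality — last-place votes: Ivan 32, Noah 16, Hassan 30, Carlos 3, Amara 0. Winner: Amara.
The two methods disagree.

no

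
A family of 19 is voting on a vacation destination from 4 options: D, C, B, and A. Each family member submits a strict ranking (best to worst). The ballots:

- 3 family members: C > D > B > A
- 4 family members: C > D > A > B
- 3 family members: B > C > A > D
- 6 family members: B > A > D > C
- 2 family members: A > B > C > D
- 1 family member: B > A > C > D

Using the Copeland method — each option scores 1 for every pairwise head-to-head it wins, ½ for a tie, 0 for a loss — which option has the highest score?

B

D: loses to C, B, and A → score 0.
C: beats D and A; loses to B → score 2.
B: beats D, C, and A → score 3.
A: beats D; loses to C and B → score 1.
B has the best pairwise record.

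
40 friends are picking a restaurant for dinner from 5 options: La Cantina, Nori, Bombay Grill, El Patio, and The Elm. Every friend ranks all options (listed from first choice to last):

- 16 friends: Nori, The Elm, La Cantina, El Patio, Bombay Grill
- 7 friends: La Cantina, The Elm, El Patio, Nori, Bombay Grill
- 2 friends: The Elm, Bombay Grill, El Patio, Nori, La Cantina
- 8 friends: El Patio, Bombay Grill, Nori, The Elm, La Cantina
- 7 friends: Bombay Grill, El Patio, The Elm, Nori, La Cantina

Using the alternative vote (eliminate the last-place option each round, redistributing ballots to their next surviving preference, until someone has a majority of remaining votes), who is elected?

El Patio

Round 1: La Cantina 7, Nori 16, Bombay Grill 7, El Patio 8, The Elm 2. Eliminate The Elm.
Round 2: La Cantina 7, Nori 16, Bombay Grill 9, El Patio 8. Eliminate La Cantina.
Round 3: Nori 16, Bombay Grill 9, El Patio 15. Eliminate Bombay Grill.
Round 4: Nori 16, El Patio 24. El Patio has a majority.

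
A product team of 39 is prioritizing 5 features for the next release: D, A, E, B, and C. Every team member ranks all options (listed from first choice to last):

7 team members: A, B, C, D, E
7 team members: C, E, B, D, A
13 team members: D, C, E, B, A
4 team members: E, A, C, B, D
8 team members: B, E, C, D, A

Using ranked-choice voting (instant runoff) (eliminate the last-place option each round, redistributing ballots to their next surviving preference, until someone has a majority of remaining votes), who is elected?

B

Round 1: D 13, A 7, E 4, B 8, C 7. Eliminate E.
Round 2: D 13, A 11, B 8, C 7. Eliminate C.
Round 3: D 13, A 11, B 15. Eliminate A.
Round 4: D 13, B 26. B has a majority.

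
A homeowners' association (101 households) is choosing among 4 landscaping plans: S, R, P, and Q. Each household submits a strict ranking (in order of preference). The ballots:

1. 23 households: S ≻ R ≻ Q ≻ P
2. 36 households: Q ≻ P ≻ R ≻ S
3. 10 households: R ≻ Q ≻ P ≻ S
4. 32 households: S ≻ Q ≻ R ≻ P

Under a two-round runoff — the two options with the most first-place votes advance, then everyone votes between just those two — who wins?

S

Round 1 first-place votes: S 55, R 10, P 0, Q 36.
S and Q advance.
Runoff: S is preferred to Q by 55 voters; Q by 46.
S wins the runoff.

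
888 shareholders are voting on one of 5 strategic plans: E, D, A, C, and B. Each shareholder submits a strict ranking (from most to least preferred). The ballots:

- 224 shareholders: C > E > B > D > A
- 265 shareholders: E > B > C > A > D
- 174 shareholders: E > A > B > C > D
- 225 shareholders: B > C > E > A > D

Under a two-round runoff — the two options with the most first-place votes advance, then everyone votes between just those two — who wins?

Round 1 first-place votes: E 439, D 0, A 0, C 224, B 225.
E and B advance.
Runoff: E is preferred to B by 663 voters; B by 225.
E wins the runoff.

E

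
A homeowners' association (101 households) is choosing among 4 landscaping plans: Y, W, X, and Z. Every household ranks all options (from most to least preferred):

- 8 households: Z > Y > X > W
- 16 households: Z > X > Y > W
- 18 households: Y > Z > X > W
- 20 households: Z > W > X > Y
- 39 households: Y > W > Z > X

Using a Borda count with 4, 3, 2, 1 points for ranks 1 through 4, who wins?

Z

Y: 8·3 + 16·2 + 18·4 + 20·1 + 39·4 = 304
W: 8·1 + 16·1 + 18·1 + 20·3 + 39·3 = 219
X: 8·2 + 16·3 + 18·2 + 20·2 + 39·1 = 179
Z: 8·4 + 16·4 + 18·3 + 20·4 + 39·2 = 308
Z has the highest Borda score (308).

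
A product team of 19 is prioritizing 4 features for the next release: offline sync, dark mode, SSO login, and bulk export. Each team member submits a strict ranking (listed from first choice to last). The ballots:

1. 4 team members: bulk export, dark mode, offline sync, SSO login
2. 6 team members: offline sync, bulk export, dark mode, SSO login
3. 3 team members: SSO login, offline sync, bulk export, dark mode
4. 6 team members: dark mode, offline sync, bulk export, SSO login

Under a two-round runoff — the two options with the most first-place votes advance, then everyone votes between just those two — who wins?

dark mode

Round 1 first-place votes: offline sync 6, dark mode 6, SSO login 3, bulk export 4.
offline sync and dark mode advance.
Runoff: offline sync is preferred to dark mode by 9 voters; dark mode by 10.
dark mode wins the runoff.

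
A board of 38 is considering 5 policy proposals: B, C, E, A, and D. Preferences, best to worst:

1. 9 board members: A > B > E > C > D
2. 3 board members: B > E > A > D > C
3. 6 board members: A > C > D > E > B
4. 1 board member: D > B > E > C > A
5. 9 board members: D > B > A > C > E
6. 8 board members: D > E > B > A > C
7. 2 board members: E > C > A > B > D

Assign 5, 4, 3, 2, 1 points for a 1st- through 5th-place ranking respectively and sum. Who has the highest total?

B: 9·4 + 3·5 + 6·1 + 1·4 + 9·4 + 8·3 + 2·2 = 125
C: 9·2 + 3·1 + 6·4 + 1·2 + 9·2 + 8·1 + 2·4 = 81
E: 9·3 + 3·4 + 6·2 + 1·3 + 9·1 + 8·4 + 2·5 = 105
A: 9·5 + 3·3 + 6·5 + 1·1 + 9·3 + 8·2 + 2·3 = 134
D: 9·1 + 3·2 + 6·3 + 1·5 + 9·5 + 8·5 + 2·1 = 125
A has the highest Borda score (134).

A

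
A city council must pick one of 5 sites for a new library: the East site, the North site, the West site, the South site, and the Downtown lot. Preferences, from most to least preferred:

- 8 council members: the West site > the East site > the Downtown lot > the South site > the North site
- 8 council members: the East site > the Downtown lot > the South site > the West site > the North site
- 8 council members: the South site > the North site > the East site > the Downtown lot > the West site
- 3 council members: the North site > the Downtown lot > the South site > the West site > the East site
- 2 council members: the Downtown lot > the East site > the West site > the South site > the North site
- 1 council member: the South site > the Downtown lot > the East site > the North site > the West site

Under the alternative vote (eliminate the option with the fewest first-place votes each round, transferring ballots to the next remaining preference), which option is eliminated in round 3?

Round 1: the East site 8, the North site 3, the West site 8, the South site 9, the Downtown lot 2. Eliminate the Downtown lot.
Round 2: the East site 10, the North site 3, the West site 8, the South site 9. Eliminate the North site.
Round 3: the East site 10, the West site 8, the South site 12. Eliminate the West site.

the West site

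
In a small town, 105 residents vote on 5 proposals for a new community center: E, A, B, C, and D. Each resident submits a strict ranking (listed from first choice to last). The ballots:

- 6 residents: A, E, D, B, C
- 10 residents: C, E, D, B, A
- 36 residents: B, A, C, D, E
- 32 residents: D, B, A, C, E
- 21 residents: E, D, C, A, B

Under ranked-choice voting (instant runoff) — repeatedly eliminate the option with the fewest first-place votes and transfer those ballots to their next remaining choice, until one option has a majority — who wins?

B

Round 1: E 21, A 6, B 36, C 10, D 32. Eliminate A.
Round 2: E 27, B 36, C 10, D 32. Eliminate C.
Round 3: E 37, B 36, D 32. Eliminate D.
Round 4: E 37, B 68. B has a majority.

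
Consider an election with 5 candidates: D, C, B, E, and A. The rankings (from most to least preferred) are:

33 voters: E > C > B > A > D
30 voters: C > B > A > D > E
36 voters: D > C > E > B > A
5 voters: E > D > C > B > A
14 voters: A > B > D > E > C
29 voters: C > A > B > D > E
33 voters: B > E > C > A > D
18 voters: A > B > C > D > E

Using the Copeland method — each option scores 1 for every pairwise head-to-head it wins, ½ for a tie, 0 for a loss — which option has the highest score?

C

D: beats E; loses to C, B, and A → score 1.
C: beats D, B, E, and A → score 4.
B: beats D, E, and A; loses to C → score 3.
E: beats A; loses to D, C, and B → score 1.
A: beats D; loses to C, B, and E → score 1.
C has the best pairwise record.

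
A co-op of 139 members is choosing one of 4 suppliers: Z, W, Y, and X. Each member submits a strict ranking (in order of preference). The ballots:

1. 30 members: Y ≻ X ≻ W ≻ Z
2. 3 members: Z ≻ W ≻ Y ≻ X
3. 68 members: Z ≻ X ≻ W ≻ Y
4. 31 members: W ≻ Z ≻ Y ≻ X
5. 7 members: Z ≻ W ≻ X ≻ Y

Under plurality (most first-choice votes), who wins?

First-place votes: Z 78, W 31, Y 30, X 0.
Z has the most first-place votes.

Z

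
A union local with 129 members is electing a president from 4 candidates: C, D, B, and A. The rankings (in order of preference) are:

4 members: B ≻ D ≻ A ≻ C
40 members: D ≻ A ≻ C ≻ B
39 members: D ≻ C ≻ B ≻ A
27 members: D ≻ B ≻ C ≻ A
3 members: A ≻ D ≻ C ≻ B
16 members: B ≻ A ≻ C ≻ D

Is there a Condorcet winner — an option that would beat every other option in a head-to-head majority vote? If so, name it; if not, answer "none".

D

D vs C: 113–16 for D.
D vs B: 109–20 for D.
D vs A: 110–19 for D.
D beats every other option head-to-head.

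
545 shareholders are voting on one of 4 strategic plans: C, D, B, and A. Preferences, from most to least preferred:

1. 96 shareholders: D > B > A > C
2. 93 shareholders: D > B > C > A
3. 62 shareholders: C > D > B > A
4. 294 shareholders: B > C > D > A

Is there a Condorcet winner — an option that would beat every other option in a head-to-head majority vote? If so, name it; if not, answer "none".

B

B vs C: 483–62 for B.
B vs D: 294–251 for B.
B vs A: 545–0 for B.
B beats every other option head-to-head.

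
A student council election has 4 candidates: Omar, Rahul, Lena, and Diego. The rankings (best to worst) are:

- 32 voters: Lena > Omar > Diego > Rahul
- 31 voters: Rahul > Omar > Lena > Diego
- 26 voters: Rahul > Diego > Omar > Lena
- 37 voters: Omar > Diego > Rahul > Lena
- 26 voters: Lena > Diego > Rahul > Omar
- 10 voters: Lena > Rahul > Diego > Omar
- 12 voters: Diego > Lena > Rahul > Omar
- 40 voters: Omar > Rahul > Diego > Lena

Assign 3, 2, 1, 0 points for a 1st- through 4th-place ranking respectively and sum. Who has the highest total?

Omar

Omar: 32·2 + 31·2 + 26·1 + 37·3 + 26·0 + 10·0 + 12·0 + 40·3 = 383
Rahul: 32·0 + 31·3 + 26·3 + 37·1 + 26·1 + 10·2 + 12·1 + 40·2 = 346
Lena: 32·3 + 31·1 + 26·0 + 37·0 + 26·3 + 10·3 + 12·2 + 40·0 = 259
Diego: 32·1 + 31·0 + 26·2 + 37·2 + 26·2 + 10·1 + 12·3 + 40·1 = 296
Omar has the highest Borda score (383).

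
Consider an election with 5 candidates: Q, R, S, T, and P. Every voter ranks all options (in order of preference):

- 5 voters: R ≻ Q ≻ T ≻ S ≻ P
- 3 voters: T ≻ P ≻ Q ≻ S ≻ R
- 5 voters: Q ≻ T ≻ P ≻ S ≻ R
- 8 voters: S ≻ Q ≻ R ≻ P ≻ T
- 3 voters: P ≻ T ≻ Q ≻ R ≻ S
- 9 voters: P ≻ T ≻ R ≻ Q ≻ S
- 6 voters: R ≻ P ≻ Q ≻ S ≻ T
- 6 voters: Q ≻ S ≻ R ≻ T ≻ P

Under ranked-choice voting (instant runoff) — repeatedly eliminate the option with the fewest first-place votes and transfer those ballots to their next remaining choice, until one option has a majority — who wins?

Round 1: Q 11, R 11, S 8, T 3, P 12. Eliminate T.
Round 2: Q 11, R 11, S 8, P 15. Eliminate S.
Round 3: Q 19, R 11, P 15. Eliminate R.
Round 4: Q 24, P 21. Q has a majority.

Q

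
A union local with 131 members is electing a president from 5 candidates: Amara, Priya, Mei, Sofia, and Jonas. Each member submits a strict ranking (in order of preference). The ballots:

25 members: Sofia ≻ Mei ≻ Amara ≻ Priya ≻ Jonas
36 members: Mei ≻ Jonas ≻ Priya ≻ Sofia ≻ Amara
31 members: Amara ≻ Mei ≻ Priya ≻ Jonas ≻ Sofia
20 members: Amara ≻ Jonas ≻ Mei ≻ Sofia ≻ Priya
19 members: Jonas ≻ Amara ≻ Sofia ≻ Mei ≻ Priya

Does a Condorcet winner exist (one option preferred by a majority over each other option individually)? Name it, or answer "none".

Amara vs Priya: 95–36 for Amara.
Amara vs Mei: 70–61 for Amara.
Amara vs Sofia: 70–61 for Amara.
Amara vs Jonas: 76–55 for Amara.
Amara beats every other option head-to-head.

Amara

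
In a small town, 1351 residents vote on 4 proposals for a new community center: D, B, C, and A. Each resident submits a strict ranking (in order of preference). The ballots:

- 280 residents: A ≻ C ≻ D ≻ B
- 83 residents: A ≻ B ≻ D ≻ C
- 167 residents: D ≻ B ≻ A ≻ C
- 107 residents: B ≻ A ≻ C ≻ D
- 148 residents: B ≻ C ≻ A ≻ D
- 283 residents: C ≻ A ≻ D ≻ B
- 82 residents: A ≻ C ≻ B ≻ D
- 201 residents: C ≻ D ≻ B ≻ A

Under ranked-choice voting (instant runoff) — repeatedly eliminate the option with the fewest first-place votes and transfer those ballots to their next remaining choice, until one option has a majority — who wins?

A

Round 1: D 167, B 255, C 484, A 445. Eliminate D.
Round 2: B 422, C 484, A 445. Eliminate B.
Round 3: C 632, A 719. A has a majority.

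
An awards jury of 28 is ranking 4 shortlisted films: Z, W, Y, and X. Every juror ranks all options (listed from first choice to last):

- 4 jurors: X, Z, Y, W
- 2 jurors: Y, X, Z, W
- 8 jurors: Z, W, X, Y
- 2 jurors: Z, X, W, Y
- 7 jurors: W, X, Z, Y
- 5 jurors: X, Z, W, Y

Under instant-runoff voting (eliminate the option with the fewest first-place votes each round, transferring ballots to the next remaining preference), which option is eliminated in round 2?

Round 1: Z 10, W 7, Y 2, X 9. Eliminate Y.
Round 2: Z 10, W 7, X 11. Eliminate W.

W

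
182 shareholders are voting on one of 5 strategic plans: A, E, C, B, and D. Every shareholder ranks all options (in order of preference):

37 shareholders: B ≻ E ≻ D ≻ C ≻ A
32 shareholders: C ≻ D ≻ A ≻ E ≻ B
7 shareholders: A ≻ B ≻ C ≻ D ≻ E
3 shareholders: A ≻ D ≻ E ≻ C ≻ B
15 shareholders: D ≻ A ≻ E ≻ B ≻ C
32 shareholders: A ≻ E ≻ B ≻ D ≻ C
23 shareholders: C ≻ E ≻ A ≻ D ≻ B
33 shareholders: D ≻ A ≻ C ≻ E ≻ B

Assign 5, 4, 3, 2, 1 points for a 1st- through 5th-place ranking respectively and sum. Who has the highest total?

D

A: 37·1 + 32·3 + 7·5 + 3·5 + 15·4 + 32·5 + 23·3 + 33·4 = 604
E: 37·4 + 32·2 + 7·1 + 3·3 + 15·3 + 32·4 + 23·4 + 33·2 = 559
C: 37·2 + 32·5 + 7·3 + 3·2 + 15·1 + 32·1 + 23·5 + 33·3 = 522
B: 37·5 + 32·1 + 7·4 + 3·1 + 15·2 + 32·3 + 23·1 + 33·1 = 430
D: 37·3 + 32·4 + 7·2 + 3·4 + 15·5 + 32·2 + 23·2 + 33·5 = 615
D has the highest Borda score (615).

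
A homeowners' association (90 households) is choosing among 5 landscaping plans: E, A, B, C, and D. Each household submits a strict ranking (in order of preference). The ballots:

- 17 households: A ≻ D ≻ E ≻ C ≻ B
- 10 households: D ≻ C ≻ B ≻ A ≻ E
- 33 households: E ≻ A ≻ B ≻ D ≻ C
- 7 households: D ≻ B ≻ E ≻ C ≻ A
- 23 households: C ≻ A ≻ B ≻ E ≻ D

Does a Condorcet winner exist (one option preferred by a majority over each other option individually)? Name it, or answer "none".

A

A vs E: 50–40 for A.
A vs B: 73–17 for A.
A vs C: 50–40 for A.
A vs D: 73–17 for A.
A beats every other option head-to-head.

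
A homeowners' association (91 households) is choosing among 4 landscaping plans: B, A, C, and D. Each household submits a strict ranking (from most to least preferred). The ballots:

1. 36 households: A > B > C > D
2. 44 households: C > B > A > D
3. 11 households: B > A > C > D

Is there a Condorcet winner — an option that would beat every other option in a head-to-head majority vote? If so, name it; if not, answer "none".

B vs A: 55–36 for B.
B vs C: 47–44 for B.
B vs D: 91–0 for B.
B beats every other option head-to-head.

B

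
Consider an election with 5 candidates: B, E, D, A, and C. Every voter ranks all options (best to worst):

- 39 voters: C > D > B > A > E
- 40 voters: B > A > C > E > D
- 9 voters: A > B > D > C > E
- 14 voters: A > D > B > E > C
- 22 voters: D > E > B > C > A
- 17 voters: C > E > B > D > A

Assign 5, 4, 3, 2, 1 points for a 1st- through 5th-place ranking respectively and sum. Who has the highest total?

B

B: 39·3 + 40·5 + 9·4 + 14·3 + 22·3 + 17·3 = 512
E: 39·1 + 40·2 + 9·1 + 14·2 + 22·4 + 17·4 = 312
D: 39·4 + 40·1 + 9·3 + 14·4 + 22·5 + 17·2 = 423
A: 39·2 + 40·4 + 9·5 + 14·5 + 22·1 + 17·1 = 392
C: 39·5 + 40·3 + 9·2 + 14·1 + 22·2 + 17·5 = 476
B has the highest Borda score (512).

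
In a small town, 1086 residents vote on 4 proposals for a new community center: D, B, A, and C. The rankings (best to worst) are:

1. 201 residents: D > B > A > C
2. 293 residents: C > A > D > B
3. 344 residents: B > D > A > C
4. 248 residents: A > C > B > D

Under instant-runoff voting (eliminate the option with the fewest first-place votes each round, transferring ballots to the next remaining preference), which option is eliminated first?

D

Round 1: D 201, B 344, A 248, C 293. Eliminate D.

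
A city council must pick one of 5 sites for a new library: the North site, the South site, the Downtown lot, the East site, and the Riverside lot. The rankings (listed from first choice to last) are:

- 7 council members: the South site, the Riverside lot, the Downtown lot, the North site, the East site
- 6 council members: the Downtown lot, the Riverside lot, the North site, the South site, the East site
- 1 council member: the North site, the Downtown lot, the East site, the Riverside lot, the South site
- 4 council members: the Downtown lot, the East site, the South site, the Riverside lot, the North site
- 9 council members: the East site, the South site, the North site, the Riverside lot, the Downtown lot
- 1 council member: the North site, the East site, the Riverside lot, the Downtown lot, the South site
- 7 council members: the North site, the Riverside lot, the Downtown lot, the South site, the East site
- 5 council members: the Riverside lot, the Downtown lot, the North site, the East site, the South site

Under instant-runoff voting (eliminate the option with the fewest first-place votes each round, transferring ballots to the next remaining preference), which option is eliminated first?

the Riverside lot

Round 1: the North site 9, the South site 7, the Downtown lot 10, the East site 9, the Riverside lot 5. Eliminate the Riverside lot.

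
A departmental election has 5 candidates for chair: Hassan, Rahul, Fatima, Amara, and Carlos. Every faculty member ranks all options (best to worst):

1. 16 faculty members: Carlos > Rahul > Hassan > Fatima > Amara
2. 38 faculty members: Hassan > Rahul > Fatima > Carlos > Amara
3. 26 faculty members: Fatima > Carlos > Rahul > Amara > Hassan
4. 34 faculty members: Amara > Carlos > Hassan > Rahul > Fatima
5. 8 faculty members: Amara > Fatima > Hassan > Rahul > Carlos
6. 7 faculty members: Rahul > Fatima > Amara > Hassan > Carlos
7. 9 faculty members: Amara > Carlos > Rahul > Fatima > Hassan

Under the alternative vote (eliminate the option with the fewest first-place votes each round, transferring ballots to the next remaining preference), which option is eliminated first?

Rahul

Round 1: Hassan 38, Rahul 7, Fatima 26, Amara 51, Carlos 16. Eliminate Rahul.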